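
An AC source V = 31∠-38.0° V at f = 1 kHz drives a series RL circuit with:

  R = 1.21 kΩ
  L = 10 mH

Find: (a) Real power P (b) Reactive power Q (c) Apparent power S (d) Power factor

Step 1 — Angular frequency: ω = 2π·f = 2π·1000 = 6283 rad/s.
Step 2 — Component impedances:
  R: Z = R = 1210 Ω
  L: Z = jωL = j·6283·0.01 = 0 + j62.83 Ω
Step 3 — Series combination: Z_total = R + L = 1210 + j62.83 Ω = 1212∠3.0° Ω.
Step 4 — Source phasor: V = 31∠-38.0° V = 24.43 - j19.09 V.
Step 5 — Current: I = V / Z = 0.01932 - j0.01678 A = 0.02559∠-41.0° A.
Step 6 — Complex power: S = V·I* = 0.7921 + j0.04113 VA.
Step 7 — Real power: P = Re(S) = 0.7921 W.
Step 8 — Reactive power: Q = Im(S) = 0.04113 VAR.
Step 9 — Apparent power: |S| = 0.7931 VA.
Step 10 — Power factor: PF = P/|S| = 0.9987 (lagging).

(a) P = 0.7921 W  (b) Q = 0.04113 VAR  (c) S = 0.7931 VA  (d) PF = 0.9987 (lagging)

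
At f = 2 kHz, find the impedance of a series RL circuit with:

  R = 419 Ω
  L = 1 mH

Step 1 — Angular frequency: ω = 2π·f = 2π·2000 = 1.257e+04 rad/s.
Step 2 — Component impedances:
  R: Z = R = 419 Ω
  L: Z = jωL = j·1.257e+04·0.001 = 0 + j12.57 Ω
Step 3 — Series combination: Z_total = R + L = 419 + j12.57 Ω = 419.2∠1.7° Ω.

Z = 419 + j12.57 Ω = 419.2∠1.7° Ω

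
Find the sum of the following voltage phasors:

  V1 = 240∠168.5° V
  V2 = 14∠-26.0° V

Step 1 — Convert each phasor to rectangular form:
  V1 = 240·(cos(168.5°) + j·sin(168.5°)) = -235.2 + j47.85 V
  V2 = 14·(cos(-26.0°) + j·sin(-26.0°)) = 12.58 - j6.137 V
Step 2 — Sum components: V_total = -222.6 + j41.71 V.
Step 3 — Convert to polar: |V_total| = 226.5 V, ∠V_total = 169.4°.

V_total = 226.5∠169.4° V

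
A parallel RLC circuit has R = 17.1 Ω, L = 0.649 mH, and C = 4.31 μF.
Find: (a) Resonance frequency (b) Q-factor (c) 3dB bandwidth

Step 1 — Resonance: ω₀ = 1/√(LC) = 1/√(0.000649·4.31e-06) = 1.891e+04 rad/s.
Step 2 — f₀ = ω₀/(2π) = 3009 Hz.
Step 3 — Parallel Q: Q = R/(ω₀L) = 17.1/(1.891e+04·0.000649) = 1.394.
Step 4 — Bandwidth: Δω = ω₀/Q = 1.357e+04 rad/s; BW = Δω/(2π) = 2159 Hz.

(a) f₀ = 3009 Hz  (b) Q = 1.394  (c) BW = 2159 Hz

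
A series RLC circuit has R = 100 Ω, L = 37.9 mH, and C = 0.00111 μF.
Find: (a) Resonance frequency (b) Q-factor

Step 1 — Resonance condition Im(Z)=0 gives ω₀ = 1/√(LC).
Step 2 — ω₀ = 1/√(0.0379·1.11e-09) = 1.542e+05 rad/s.
Step 3 — f₀ = ω₀/(2π) = 2.454e+04 Hz.
Step 4 — Series Q: Q = ω₀L/R = 1.542e+05·0.0379/100 = 58.43.

(a) f₀ = 2.454e+04 Hz  (b) Q = 58.43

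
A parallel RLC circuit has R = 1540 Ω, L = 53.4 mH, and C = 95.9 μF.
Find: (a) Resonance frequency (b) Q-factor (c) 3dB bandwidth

Step 1 — Resonance: ω₀ = 1/√(LC) = 1/√(0.0534·9.59e-05) = 441.9 rad/s.
Step 2 — f₀ = ω₀/(2π) = 70.33 Hz.
Step 3 — Parallel Q: Q = R/(ω₀L) = 1540/(441.9·0.0534) = 65.26.
Step 4 — Bandwidth: Δω = ω₀/Q = 6.771 rad/s; BW = Δω/(2π) = 1.078 Hz.

(a) f₀ = 70.33 Hz  (b) Q = 65.26  (c) BW = 1.078 Hz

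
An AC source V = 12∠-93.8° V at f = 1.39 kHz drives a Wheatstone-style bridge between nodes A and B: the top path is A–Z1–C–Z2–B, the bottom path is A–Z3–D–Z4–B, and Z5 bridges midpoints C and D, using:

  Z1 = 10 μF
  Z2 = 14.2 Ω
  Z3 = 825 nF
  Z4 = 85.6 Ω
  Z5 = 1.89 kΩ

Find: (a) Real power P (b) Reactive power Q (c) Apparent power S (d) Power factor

Step 1 — Angular frequency: ω = 2π·f = 2π·1390 = 8734 rad/s.
Step 2 — Component impedances:
  Z1: Z = 1/(jωC) = -j/(ω·C) = 0 - j11.45 Ω
  Z2: Z = R = 14.2 Ω
  Z3: Z = 1/(jωC) = -j/(ω·C) = 0 - j138.8 Ω
  Z4: Z = R = 85.6 Ω
  Z5: Z = R = 1890 Ω
Step 3 — Bridge requires nodal analysis (the Z5 bridge couples midpoints C and D, so the two paths cannot be reduced to a simple series/parallel combination). Setting node B to ground and injecting 1 A at node A, the 3-node admittance system at A, C, D solves to V_A = Z_AB = 12.48 - j10.76 Ω = 16.48∠-40.8° Ω.
Step 4 — Source phasor: V = 12∠-93.8° V = -0.7953 - j11.97 V.
Step 5 — Current: I = V / Z = 0.4382 - j0.5817 A = 0.7283∠-53.0° A.
Step 6 — Complex power: S = V·I* = 6.617 - j5.709 VA.
Step 7 — Real power: P = Re(S) = 6.617 W.
Step 8 — Reactive power: Q = Im(S) = -5.709 VAR.
Step 9 — Apparent power: |S| = 8.739 VA.
Step 10 — Power factor: PF = P/|S| = 0.7571 (leading).

(a) P = 6.617 W  (b) Q = -5.709 VAR  (c) S = 8.739 VA  (d) PF = 0.7571 (leading)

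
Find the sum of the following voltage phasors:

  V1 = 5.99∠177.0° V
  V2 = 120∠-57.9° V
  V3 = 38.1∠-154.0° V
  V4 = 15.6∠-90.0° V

Step 1 — Convert each phasor to rectangular form:
  V1 = 5.99·(cos(177.0°) + j·sin(177.0°)) = -5.982 + j0.3135 V
  V2 = 120·(cos(-57.9°) + j·sin(-57.9°)) = 63.77 - j101.7 V
  V3 = 38.1·(cos(-154.0°) + j·sin(-154.0°)) = -34.24 - j16.7 V
  V4 = 15.6·(cos(-90.0°) + j·sin(-90.0°)) = 0 - j15.6 V
Step 2 — Sum components: V_total = 23.54 - j133.6 V.
Step 3 — Convert to polar: |V_total| = 135.7 V, ∠V_total = -80.0°.

V_total = 135.7∠-80.0° V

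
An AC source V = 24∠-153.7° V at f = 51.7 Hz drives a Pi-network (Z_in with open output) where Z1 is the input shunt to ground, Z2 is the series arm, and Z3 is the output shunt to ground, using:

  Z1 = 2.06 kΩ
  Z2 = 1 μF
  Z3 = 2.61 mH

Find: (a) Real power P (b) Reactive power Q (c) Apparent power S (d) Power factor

Step 1 — Angular frequency: ω = 2π·f = 2π·51.7 = 324.8 rad/s.
Step 2 — Component impedances:
  Z1: Z = R = 2060 Ω
  Z2: Z = 1/(jωC) = -j/(ω·C) = 0 - j3078 Ω
  Z3: Z = jωL = j·324.8·0.00261 = 0 + j0.8478 Ω
Step 3 — With open output, the series arm Z2 and the output shunt Z3 appear in series to ground: Z2 + Z3 = 0 - j3078 Ω.
Step 4 — Parallel with input shunt Z1: Z_in = Z1 || (Z2 + Z3) = 1423 - j952.2 Ω = 1712∠-33.8° Ω.
Step 5 — Source phasor: V = 24∠-153.7° V = -21.52 - j10.63 V.
Step 6 — Current: I = V / Z = -0.006989 - j0.01215 A = 0.01402∠-119.9° A.
Step 7 — Complex power: S = V·I* = 0.2796 - j0.1872 VA.
Step 8 — Real power: P = Re(S) = 0.2796 W.
Step 9 — Reactive power: Q = Im(S) = -0.1872 VAR.
Step 10 — Apparent power: |S| = 0.3365 VA.
Step 11 — Power factor: PF = P/|S| = 0.831 (leading).

(a) P = 0.2796 W  (b) Q = -0.1872 VAR  (c) S = 0.3365 VA  (d) PF = 0.831 (leading)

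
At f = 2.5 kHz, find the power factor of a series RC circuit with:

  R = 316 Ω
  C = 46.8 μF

Step 1 — Angular frequency: ω = 2π·f = 2π·2500 = 1.571e+04 rad/s.
Step 2 — Component impedances:
  R: Z = R = 316 Ω
  C: Z = 1/(jωC) = -j/(ω·C) = 0 - j1.36 Ω
Step 3 — Series combination: Z_total = R + C = 316 - j1.36 Ω = 316∠-0.2° Ω.
Step 4 — Power factor: PF = cos(φ) = Re(Z)/|Z| = 316/316 = 1.
Step 5 — Type: Im(Z) = -1.36 ⇒ leading (phase φ = -0.2°).

PF = 1 (leading, φ = -0.2°)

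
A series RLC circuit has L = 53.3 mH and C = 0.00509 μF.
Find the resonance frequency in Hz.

Step 1 — Resonance condition Im(Z)=0 gives ω₀ = 1/√(LC).
Step 2 — ω₀ = 1/√(0.0533·5.09e-09) = 6.071e+04 rad/s.
Step 3 — f₀ = ω₀/(2π) = 9663 Hz.

f₀ = 9663 Hz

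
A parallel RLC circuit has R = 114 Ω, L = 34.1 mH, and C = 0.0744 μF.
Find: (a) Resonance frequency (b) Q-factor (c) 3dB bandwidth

Step 1 — Resonance: ω₀ = 1/√(LC) = 1/√(0.0341·7.44e-08) = 1.985e+04 rad/s.
Step 2 — f₀ = ω₀/(2π) = 3160 Hz.
Step 3 — Parallel Q: Q = R/(ω₀L) = 114/(1.985e+04·0.0341) = 0.1684.
Step 4 — Bandwidth: Δω = ω₀/Q = 1.179e+05 rad/s; BW = Δω/(2π) = 1.876e+04 Hz.

(a) f₀ = 3160 Hz  (b) Q = 0.1684  (c) BW = 1.876e+04 Hz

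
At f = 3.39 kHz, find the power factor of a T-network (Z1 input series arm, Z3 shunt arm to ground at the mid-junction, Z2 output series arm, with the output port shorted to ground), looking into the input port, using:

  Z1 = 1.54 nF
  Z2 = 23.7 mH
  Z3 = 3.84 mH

Step 1 — Angular frequency: ω = 2π·f = 2π·3390 = 2.13e+04 rad/s.
Step 2 — Component impedances:
  Z1: Z = 1/(jωC) = -j/(ω·C) = 0 - j3.049e+04 Ω
  Z2: Z = jωL = j·2.13e+04·0.0237 = 0 + j504.8 Ω
  Z3: Z = jωL = j·2.13e+04·0.00384 = 0 + j81.79 Ω
Step 3 — With the output port shorted to ground, the output series arm Z2 runs from the junction to ground; the shunt arm Z3 also runs from the junction to ground. They appear in parallel: Z3 || Z2 = 0 + j70.39 Ω.
Step 4 — Series with input arm Z1: Z_in = Z1 + (Z3 || Z2) = 0 - j3.042e+04 Ω = 3.042e+04∠-90.0° Ω.
Step 5 — Power factor: PF = cos(φ) = Re(Z)/|Z| = 0/3.042e+04 = 0.
Step 6 — Type: Im(Z) = -3.042e+04 ⇒ leading (phase φ = -90.0°).

PF = 0 (leading, φ = -90.0°)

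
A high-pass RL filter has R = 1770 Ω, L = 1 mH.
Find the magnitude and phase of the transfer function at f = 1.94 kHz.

Step 1 — Angular frequency: ω = 2π·1940 = 1.219e+04 rad/s.
Step 2 — Transfer function: H(jω) = jωL/(R + jωL).
Step 3 — Numerator jωL = j·12.19; denominator R + jωL = 1770 + j12.19.
Step 4 — H = 4.742e-05 + j0.006886.
Step 5 — Magnitude: |H| = 0.006886 (-43.2 dB); phase: φ = 89.6°.

|H| = 0.006886 (-43.2 dB), φ = 89.6°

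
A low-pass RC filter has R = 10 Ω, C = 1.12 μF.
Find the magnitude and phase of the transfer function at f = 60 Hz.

Step 1 — Angular frequency: ω = 2π·60 = 377 rad/s.
Step 2 — Transfer function: H(jω) = 1/(1 + jωRC).
Step 3 — Denominator: 1 + jωRC = 1 + j·377·10·1.12e-06 = 1 + j0.004222.
Step 4 — H = 1 - j0.004222.
Step 5 — Magnitude: |H| = 1 (-0.0 dB); phase: φ = -0.2°.

|H| = 1 (-0.0 dB), φ = -0.2°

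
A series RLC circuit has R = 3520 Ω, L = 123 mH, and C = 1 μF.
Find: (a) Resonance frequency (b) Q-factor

Step 1 — Resonance condition Im(Z)=0 gives ω₀ = 1/√(LC).
Step 2 — ω₀ = 1/√(0.123·1e-06) = 2851 rad/s.
Step 3 — f₀ = ω₀/(2π) = 453.8 Hz.
Step 4 — Series Q: Q = ω₀L/R = 2851·0.123/3520 = 0.09963.

(a) f₀ = 453.8 Hz  (b) Q = 0.09963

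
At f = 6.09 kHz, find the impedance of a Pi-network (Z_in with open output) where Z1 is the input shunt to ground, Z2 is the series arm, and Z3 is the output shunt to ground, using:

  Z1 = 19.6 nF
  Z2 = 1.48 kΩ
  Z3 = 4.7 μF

Step 1 — Angular frequency: ω = 2π·f = 2π·6090 = 3.826e+04 rad/s.
Step 2 — Component impedances:
  Z1: Z = 1/(jωC) = -j/(ω·C) = 0 - j1333 Ω
  Z2: Z = R = 1480 Ω
  Z3: Z = 1/(jωC) = -j/(ω·C) = 0 - j5.56 Ω
Step 3 — With open output, the series arm Z2 and the output shunt Z3 appear in series to ground: Z2 + Z3 = 1480 - j5.56 Ω.
Step 4 — Parallel with input shunt Z1: Z_in = Z1 || (Z2 + Z3) = 660.6 - j735.7 Ω = 988.8∠-48.1° Ω.

Z = 660.6 - j735.7 Ω = 988.8∠-48.1° Ω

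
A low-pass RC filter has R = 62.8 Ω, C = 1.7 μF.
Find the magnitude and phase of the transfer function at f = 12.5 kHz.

Step 1 — Angular frequency: ω = 2π·1.25e+04 = 7.854e+04 rad/s.
Step 2 — Transfer function: H(jω) = 1/(1 + jωRC).
Step 3 — Denominator: 1 + jωRC = 1 + j·7.854e+04·62.8·1.7e-06 = 1 + j8.385.
Step 4 — H = 0.01402 - j0.1176.
Step 5 — Magnitude: |H| = 0.1184 (-18.5 dB); phase: φ = -83.2°.

|H| = 0.1184 (-18.5 dB), φ = -83.2°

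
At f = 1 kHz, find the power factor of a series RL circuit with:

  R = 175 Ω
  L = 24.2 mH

Step 1 — Angular frequency: ω = 2π·f = 2π·1000 = 6283 rad/s.
Step 2 — Component impedances:
  R: Z = R = 175 Ω
  L: Z = jωL = j·6283·0.0242 = 0 + j152.1 Ω
Step 3 — Series combination: Z_total = R + L = 175 + j152.1 Ω = 231.8∠41.0° Ω.
Step 4 — Power factor: PF = cos(φ) = Re(Z)/|Z| = 175/231.83 = 0.7549.
Step 5 — Type: Im(Z) = 152.1 ⇒ lagging (phase φ = 41.0°).

PF = 0.7549 (lagging, φ = 41.0°)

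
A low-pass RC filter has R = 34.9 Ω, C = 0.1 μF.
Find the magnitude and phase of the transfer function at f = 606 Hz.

Step 1 — Angular frequency: ω = 2π·606 = 3808 rad/s.
Step 2 — Transfer function: H(jω) = 1/(1 + jωRC).
Step 3 — Denominator: 1 + jωRC = 1 + j·3808·34.9·1e-07 = 1 + j0.01329.
Step 4 — H = 0.9998 - j0.01329.
Step 5 — Magnitude: |H| = 0.9999 (-0.0 dB); phase: φ = -0.8°.

|H| = 0.9999 (-0.0 dB), φ = -0.8°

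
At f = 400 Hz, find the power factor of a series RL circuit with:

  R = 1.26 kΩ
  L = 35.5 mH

Step 1 — Angular frequency: ω = 2π·f = 2π·400 = 2513 rad/s.
Step 2 — Component impedances:
  R: Z = R = 1260 Ω
  L: Z = jωL = j·2513·0.0355 = 0 + j89.22 Ω
Step 3 — Series combination: Z_total = R + L = 1260 + j89.22 Ω = 1263∠4.1° Ω.
Step 4 — Power factor: PF = cos(φ) = Re(Z)/|Z| = 1260/1263.2 = 0.9975.
Step 5 — Type: Im(Z) = 89.22 ⇒ lagging (phase φ = 4.1°).

PF = 0.9975 (lagging, φ = 4.1°)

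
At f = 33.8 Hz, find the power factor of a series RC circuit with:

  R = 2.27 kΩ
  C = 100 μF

Step 1 — Angular frequency: ω = 2π·f = 2π·33.8 = 212.4 rad/s.
Step 2 — Component impedances:
  R: Z = R = 2270 Ω
  C: Z = 1/(jωC) = -j/(ω·C) = 0 - j47.09 Ω
Step 3 — Series combination: Z_total = R + C = 2270 - j47.09 Ω = 2270∠-1.2° Ω.
Step 4 — Power factor: PF = cos(φ) = Re(Z)/|Z| = 2270/2270.5 = 0.9998.
Step 5 — Type: Im(Z) = -47.09 ⇒ leading (phase φ = -1.2°).

PF = 0.9998 (leading, φ = -1.2°)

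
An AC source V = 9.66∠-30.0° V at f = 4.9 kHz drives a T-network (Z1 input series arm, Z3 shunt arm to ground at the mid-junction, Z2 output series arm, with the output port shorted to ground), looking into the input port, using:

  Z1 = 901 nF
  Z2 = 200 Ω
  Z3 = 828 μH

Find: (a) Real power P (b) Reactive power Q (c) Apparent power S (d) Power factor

Step 1 — Angular frequency: ω = 2π·f = 2π·4900 = 3.079e+04 rad/s.
Step 2 — Component impedances:
  Z1: Z = 1/(jωC) = -j/(ω·C) = 0 - j36.05 Ω
  Z2: Z = R = 200 Ω
  Z3: Z = jωL = j·3.079e+04·0.000828 = 0 + j25.49 Ω
Step 3 — With the output port shorted to ground, the output series arm Z2 runs from the junction to ground; the shunt arm Z3 also runs from the junction to ground. They appear in parallel: Z3 || Z2 = 3.197 + j25.08 Ω.
Step 4 — Series with input arm Z1: Z_in = Z1 + (Z3 || Z2) = 3.197 - j10.96 Ω = 11.42∠-73.7° Ω.
Step 5 — Source phasor: V = 9.66∠-30.0° V = 8.366 - j4.83 V.
Step 6 — Current: I = V / Z = 0.611 + j0.5848 A = 0.8458∠43.7° A.
Step 7 — Complex power: S = V·I* = 2.287 - j7.843 VA.
Step 8 — Real power: P = Re(S) = 2.287 W.
Step 9 — Reactive power: Q = Im(S) = -7.843 VAR.
Step 10 — Apparent power: |S| = 8.17 VA.
Step 11 — Power factor: PF = P/|S| = 0.2799 (leading).

(a) P = 2.287 W  (b) Q = -7.843 VAR  (c) S = 8.17 VA  (d) PF = 0.2799 (leading)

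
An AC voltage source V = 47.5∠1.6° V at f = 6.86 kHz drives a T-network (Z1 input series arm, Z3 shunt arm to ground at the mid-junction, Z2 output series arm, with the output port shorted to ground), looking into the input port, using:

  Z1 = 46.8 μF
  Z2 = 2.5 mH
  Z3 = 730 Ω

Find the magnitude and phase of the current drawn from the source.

Step 1 — Angular frequency: ω = 2π·f = 2π·6860 = 4.31e+04 rad/s.
Step 2 — Component impedances:
  Z1: Z = 1/(jωC) = -j/(ω·C) = 0 - j0.4957 Ω
  Z2: Z = jωL = j·4.31e+04·0.0025 = 0 + j107.8 Ω
  Z3: Z = R = 730 Ω
Step 3 — With the output port shorted to ground, the output series arm Z2 runs from the junction to ground; the shunt arm Z3 also runs from the junction to ground. They appear in parallel: Z3 || Z2 = 15.57 + j105.5 Ω.
Step 4 — Series with input arm Z1: Z_in = Z1 + (Z3 || Z2) = 15.57 + j105 Ω = 106.1∠81.6° Ω.
Step 5 — Source phasor: V = 47.5∠1.6° V = 47.48 + j1.326 V.
Step 6 — Ohm's law: I = V / Z_total = (47.48 + j1.326) / (15.57 + j105) = 0.07801 - j0.4408 A.
Step 7 — Convert to polar: |I| = 0.4476 A, ∠I = -80.0°.

I = 0.4476∠-80.0° A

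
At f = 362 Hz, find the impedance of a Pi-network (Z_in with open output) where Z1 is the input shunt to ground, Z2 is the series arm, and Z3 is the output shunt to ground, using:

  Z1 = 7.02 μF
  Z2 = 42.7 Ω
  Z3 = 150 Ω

Step 1 — Angular frequency: ω = 2π·f = 2π·362 = 2275 rad/s.
Step 2 — Component impedances:
  Z1: Z = 1/(jωC) = -j/(ω·C) = 0 - j62.63 Ω
  Z2: Z = R = 42.7 Ω
  Z3: Z = R = 150 Ω
Step 3 — With open output, the series arm Z2 and the output shunt Z3 appear in series to ground: Z2 + Z3 = 192.7 Ω.
Step 4 — Parallel with input shunt Z1: Z_in = Z1 || (Z2 + Z3) = 18.41 - j56.65 Ω = 59.56∠-72.0° Ω.

Z = 18.41 - j56.65 Ω = 59.56∠-72.0° Ω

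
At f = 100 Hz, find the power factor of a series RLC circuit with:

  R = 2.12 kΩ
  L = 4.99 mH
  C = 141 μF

Step 1 — Angular frequency: ω = 2π·f = 2π·100 = 628.3 rad/s.
Step 2 — Component impedances:
  R: Z = R = 2120 Ω
  L: Z = jωL = j·628.3·0.00499 = 0 + j3.135 Ω
  C: Z = 1/(jωC) = -j/(ω·C) = 0 - j11.29 Ω
Step 3 — Series combination: Z_total = R + L + C = 2120 - j8.152 Ω = 2120∠-0.2° Ω.
Step 4 — Power factor: PF = cos(φ) = Re(Z)/|Z| = 2120/2120 = 1.
Step 5 — Type: Im(Z) = -8.152 ⇒ leading (phase φ = -0.2°).

PF = 1 (leading, φ = -0.2°)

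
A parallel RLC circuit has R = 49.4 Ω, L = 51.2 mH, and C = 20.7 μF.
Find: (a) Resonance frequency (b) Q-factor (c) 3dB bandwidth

Step 1 — Resonance: ω₀ = 1/√(LC) = 1/√(0.0512·2.07e-05) = 971.4 rad/s.
Step 2 — f₀ = ω₀/(2π) = 154.6 Hz.
Step 3 — Parallel Q: Q = R/(ω₀L) = 49.4/(971.4·0.0512) = 0.9933.
Step 4 — Bandwidth: Δω = ω₀/Q = 977.9 rad/s; BW = Δω/(2π) = 155.6 Hz.

(a) f₀ = 154.6 Hz  (b) Q = 0.9933  (c) BW = 155.6 Hz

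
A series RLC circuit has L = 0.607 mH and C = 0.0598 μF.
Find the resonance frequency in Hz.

Step 1 — Resonance condition Im(Z)=0 gives ω₀ = 1/√(LC).
Step 2 — ω₀ = 1/√(0.000607·5.98e-08) = 1.66e+05 rad/s.
Step 3 — f₀ = ω₀/(2π) = 2.642e+04 Hz.

f₀ = 2.642e+04 Hz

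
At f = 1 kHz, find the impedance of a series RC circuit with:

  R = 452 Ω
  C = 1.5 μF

Step 1 — Angular frequency: ω = 2π·f = 2π·1000 = 6283 rad/s.
Step 2 — Component impedances:
  R: Z = R = 452 Ω
  C: Z = 1/(jωC) = -j/(ω·C) = 0 - j106.1 Ω
Step 3 — Series combination: Z_total = R + C = 452 - j106.1 Ω = 464.3∠-13.2° Ω.

Z = 452 - j106.1 Ω = 464.3∠-13.2° Ω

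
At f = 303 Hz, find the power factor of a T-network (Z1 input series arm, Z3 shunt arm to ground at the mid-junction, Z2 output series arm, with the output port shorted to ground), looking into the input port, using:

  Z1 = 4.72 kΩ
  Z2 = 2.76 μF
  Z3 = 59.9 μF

Step 1 — Angular frequency: ω = 2π·f = 2π·303 = 1904 rad/s.
Step 2 — Component impedances:
  Z1: Z = R = 4720 Ω
  Z2: Z = 1/(jωC) = -j/(ω·C) = 0 - j190.3 Ω
  Z3: Z = 1/(jωC) = -j/(ω·C) = 0 - j8.769 Ω
Step 3 — With the output port shorted to ground, the output series arm Z2 runs from the junction to ground; the shunt arm Z3 also runs from the junction to ground. They appear in parallel: Z3 || Z2 = 0 - j8.383 Ω.
Step 4 — Series with input arm Z1: Z_in = Z1 + (Z3 || Z2) = 4720 - j8.383 Ω = 4720∠-0.1° Ω.
Step 5 — Power factor: PF = cos(φ) = Re(Z)/|Z| = 4720/4720 = 1.
Step 6 — Type: Im(Z) = -8.383 ⇒ leading (phase φ = -0.1°).

PF = 1 (leading, φ = -0.1°)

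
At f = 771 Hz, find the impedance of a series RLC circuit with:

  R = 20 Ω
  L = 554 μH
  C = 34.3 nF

Step 1 — Angular frequency: ω = 2π·f = 2π·771 = 4844 rad/s.
Step 2 — Component impedances:
  R: Z = R = 20 Ω
  L: Z = jωL = j·4844·0.000554 = 0 + j2.684 Ω
  C: Z = 1/(jωC) = -j/(ω·C) = 0 - j6018 Ω
Step 3 — Series combination: Z_total = R + L + C = 20 - j6016 Ω = 6016∠-89.8° Ω.

Z = 20 - j6016 Ω = 6016∠-89.8° Ω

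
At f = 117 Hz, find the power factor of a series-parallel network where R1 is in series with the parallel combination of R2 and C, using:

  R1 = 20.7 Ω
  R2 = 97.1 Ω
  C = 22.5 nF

Step 1 — Angular frequency: ω = 2π·f = 2π·117 = 735.1 rad/s.
Step 2 — Component impedances:
  R1: Z = R = 20.7 Ω
  R2: Z = R = 97.1 Ω
  C: Z = 1/(jωC) = -j/(ω·C) = 0 - j6.046e+04 Ω
Step 3 — Parallel branch: R2 || C = 1/(1/R2 + 1/C) = 97.1 - j0.156 Ω.
Step 4 — Series with R1: Z_total = R1 + (R2 || C) = 117.8 - j0.156 Ω = 117.8∠-0.1° Ω.
Step 5 — Power factor: PF = cos(φ) = Re(Z)/|Z| = 117.8/117.8 = 1.
Step 6 — Type: Im(Z) = -0.156 ⇒ leading (phase φ = -0.1°).

PF = 1 (leading, φ = -0.1°)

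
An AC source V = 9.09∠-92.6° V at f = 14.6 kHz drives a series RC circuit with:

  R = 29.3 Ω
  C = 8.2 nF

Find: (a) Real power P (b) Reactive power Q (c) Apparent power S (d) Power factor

Step 1 — Angular frequency: ω = 2π·f = 2π·1.46e+04 = 9.173e+04 rad/s.
Step 2 — Component impedances:
  R: Z = R = 29.3 Ω
  C: Z = 1/(jωC) = -j/(ω·C) = 0 - j1329 Ω
Step 3 — Series combination: Z_total = R + C = 29.3 - j1329 Ω = 1330∠-88.7° Ω.
Step 4 — Source phasor: V = 9.09∠-92.6° V = -0.4123 - j9.081 V.
Step 5 — Current: I = V / Z = 0.006821 - j0.0004605 A = 0.006836∠-3.9° A.
Step 6 — Complex power: S = V·I* = 0.001369 - j0.06212 VA.
Step 7 — Real power: P = Re(S) = 0.001369 W.
Step 8 — Reactive power: Q = Im(S) = -0.06212 VAR.
Step 9 — Apparent power: |S| = 0.06214 VA.
Step 10 — Power factor: PF = P/|S| = 0.02203 (leading).

(a) P = 0.001369 W  (b) Q = -0.06212 VAR  (c) S = 0.06214 VA  (d) PF = 0.02203 (leading)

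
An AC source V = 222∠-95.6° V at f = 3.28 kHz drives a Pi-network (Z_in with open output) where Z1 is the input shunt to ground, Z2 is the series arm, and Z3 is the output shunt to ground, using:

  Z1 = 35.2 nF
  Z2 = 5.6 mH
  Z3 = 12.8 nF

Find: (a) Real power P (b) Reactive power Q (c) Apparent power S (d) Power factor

Step 1 — Angular frequency: ω = 2π·f = 2π·3280 = 2.061e+04 rad/s.
Step 2 — Component impedances:
  Z1: Z = 1/(jωC) = -j/(ω·C) = 0 - j1378 Ω
  Z2: Z = jωL = j·2.061e+04·0.0056 = 0 + j115.4 Ω
  Z3: Z = 1/(jωC) = -j/(ω·C) = 0 - j3791 Ω
Step 3 — With open output, the series arm Z2 and the output shunt Z3 appear in series to ground: Z2 + Z3 = 0 - j3675 Ω.
Step 4 — Parallel with input shunt Z1: Z_in = Z1 || (Z2 + Z3) = 0 - j1002 Ω = 1002∠-90.0° Ω.
Step 5 — Source phasor: V = 222∠-95.6° V = -21.66 - j220.9 V.
Step 6 — Current: I = V / Z = 0.2204 - j0.02161 A = 0.2214∠-5.6° A.
Step 7 — Complex power: S = V·I* = 0 - j49.16 VA.
Step 8 — Real power: P = Re(S) = 0 W.
Step 9 — Reactive power: Q = Im(S) = -49.16 VAR.
Step 10 — Apparent power: |S| = 49.16 VA.
Step 11 — Power factor: PF = P/|S| = 0 (leading).

(a) P = 0 W  (b) Q = -49.16 VAR  (c) S = 49.16 VA  (d) PF = 0 (leading)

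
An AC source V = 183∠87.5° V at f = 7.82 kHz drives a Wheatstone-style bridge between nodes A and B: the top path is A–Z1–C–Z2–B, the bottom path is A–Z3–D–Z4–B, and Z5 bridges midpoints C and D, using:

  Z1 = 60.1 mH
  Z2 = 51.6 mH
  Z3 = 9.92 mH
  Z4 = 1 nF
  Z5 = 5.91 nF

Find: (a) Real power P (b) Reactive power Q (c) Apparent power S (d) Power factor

Step 1 — Angular frequency: ω = 2π·f = 2π·7820 = 4.913e+04 rad/s.
Step 2 — Component impedances:
  Z1: Z = jωL = j·4.913e+04·0.0601 = 0 + j2953 Ω
  Z2: Z = jωL = j·4.913e+04·0.0516 = 0 + j2535 Ω
  Z3: Z = jωL = j·4.913e+04·0.00992 = 0 + j487.4 Ω
  Z4: Z = 1/(jωC) = -j/(ω·C) = 0 - j2.035e+04 Ω
  Z5: Z = 1/(jωC) = -j/(ω·C) = 0 - j3444 Ω
Step 3 — Bridge requires nodal analysis (the Z5 bridge couples midpoints C and D, so the two paths cannot be reduced to a simple series/parallel combination). Setting node B to ground and injecting 1 A at node A, the 3-node admittance system at A, C, D solves to V_A = Z_AB = 0 - j1.461e+04 Ω = 1.461e+04∠-90.0° Ω.
Step 4 — Source phasor: V = 183∠87.5° V = 7.982 + j182.8 V.
Step 5 — Current: I = V / Z = -0.01251 + j0.0005462 A = 0.01252∠177.5° A.
Step 6 — Complex power: S = V·I* = 0 - j2.292 VA.
Step 7 — Real power: P = Re(S) = 0 W.
Step 8 — Reactive power: Q = Im(S) = -2.292 VAR.
Step 9 — Apparent power: |S| = 2.292 VA.
Step 10 — Power factor: PF = P/|S| = 0 (leading).

(a) P = 0 W  (b) Q = -2.292 VAR  (c) S = 2.292 VA  (d) PF = 0 (leading)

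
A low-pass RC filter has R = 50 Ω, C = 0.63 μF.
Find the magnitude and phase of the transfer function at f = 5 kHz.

Step 1 — Angular frequency: ω = 2π·5000 = 3.142e+04 rad/s.
Step 2 — Transfer function: H(jω) = 1/(1 + jωRC).
Step 3 — Denominator: 1 + jωRC = 1 + j·3.142e+04·50·6.3e-07 = 1 + j0.9896.
Step 4 — H = 0.5052 - j0.5.
Step 5 — Magnitude: |H| = 0.7108 (-3.0 dB); phase: φ = -44.7°.

|H| = 0.7108 (-3.0 dB), φ = -44.7°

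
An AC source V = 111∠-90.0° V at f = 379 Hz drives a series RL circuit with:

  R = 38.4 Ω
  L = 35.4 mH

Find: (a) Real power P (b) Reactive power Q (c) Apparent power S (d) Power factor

Step 1 — Angular frequency: ω = 2π·f = 2π·379 = 2381 rad/s.
Step 2 — Component impedances:
  R: Z = R = 38.4 Ω
  L: Z = jωL = j·2381·0.0354 = 0 + j84.3 Ω
Step 3 — Series combination: Z_total = R + L = 38.4 + j84.3 Ω = 92.63∠65.5° Ω.
Step 4 — Source phasor: V = 111∠-90.0° V = 0 - j111 V.
Step 5 — Current: I = V / Z = -1.09 - j0.4967 A = 1.198∠-155.5° A.
Step 6 — Complex power: S = V·I* = 55.14 + j121 VA.
Step 7 — Real power: P = Re(S) = 55.14 W.
Step 8 — Reactive power: Q = Im(S) = 121 VAR.
Step 9 — Apparent power: |S| = 133 VA.
Step 10 — Power factor: PF = P/|S| = 0.4145 (lagging).

(a) P = 55.14 W  (b) Q = 121 VAR  (c) S = 133 VA  (d) PF = 0.4145 (lagging)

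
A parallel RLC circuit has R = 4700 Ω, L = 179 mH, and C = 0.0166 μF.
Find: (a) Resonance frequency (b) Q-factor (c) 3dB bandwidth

Step 1 — Resonance: ω₀ = 1/√(LC) = 1/√(0.179·1.66e-08) = 1.835e+04 rad/s.
Step 2 — f₀ = ω₀/(2π) = 2920 Hz.
Step 3 — Parallel Q: Q = R/(ω₀L) = 4700/(1.835e+04·0.179) = 1.431.
Step 4 — Bandwidth: Δω = ω₀/Q = 1.282e+04 rad/s; BW = Δω/(2π) = 2040 Hz.

(a) f₀ = 2920 Hz  (b) Q = 1.431  (c) BW = 2040 Hz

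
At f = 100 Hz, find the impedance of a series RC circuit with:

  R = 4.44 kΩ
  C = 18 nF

Step 1 — Angular frequency: ω = 2π·f = 2π·100 = 628.3 rad/s.
Step 2 — Component impedances:
  R: Z = R = 4440 Ω
  C: Z = 1/(jωC) = -j/(ω·C) = 0 - j8.842e+04 Ω
Step 3 — Series combination: Z_total = R + C = 4440 - j8.842e+04 Ω = 8.853e+04∠-87.1° Ω.

Z = 4440 - j8.842e+04 Ω = 8.853e+04∠-87.1° Ω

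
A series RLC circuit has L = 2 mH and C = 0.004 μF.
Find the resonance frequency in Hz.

Step 1 — Resonance condition Im(Z)=0 gives ω₀ = 1/√(LC).
Step 2 — ω₀ = 1/√(0.002·4e-09) = 3.536e+05 rad/s.
Step 3 — f₀ = ω₀/(2π) = 5.627e+04 Hz.

f₀ = 5.627e+04 Hz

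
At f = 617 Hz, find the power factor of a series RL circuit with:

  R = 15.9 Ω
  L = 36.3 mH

Step 1 — Angular frequency: ω = 2π·f = 2π·617 = 3877 rad/s.
Step 2 — Component impedances:
  R: Z = R = 15.9 Ω
  L: Z = jωL = j·3877·0.0363 = 0 + j140.7 Ω
Step 3 — Series combination: Z_total = R + L = 15.9 + j140.7 Ω = 141.6∠83.6° Ω.
Step 4 — Power factor: PF = cos(φ) = Re(Z)/|Z| = 15.9/141.6 = 0.1123.
Step 5 — Type: Im(Z) = 140.7 ⇒ lagging (phase φ = 83.6°).

PF = 0.1123 (lagging, φ = 83.6°)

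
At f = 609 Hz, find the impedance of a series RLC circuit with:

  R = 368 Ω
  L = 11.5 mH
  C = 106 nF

Step 1 — Angular frequency: ω = 2π·f = 2π·609 = 3826 rad/s.
Step 2 — Component impedances:
  R: Z = R = 368 Ω
  L: Z = jωL = j·3826·0.0115 = 0 + j44 Ω
  C: Z = 1/(jωC) = -j/(ω·C) = 0 - j2465 Ω
Step 3 — Series combination: Z_total = R + L + C = 368 - j2421 Ω = 2449∠-81.4° Ω.

Z = 368 - j2421 Ω = 2449∠-81.4° Ω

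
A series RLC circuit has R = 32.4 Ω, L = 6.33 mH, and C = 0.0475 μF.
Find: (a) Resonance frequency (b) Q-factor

Step 1 — Resonance condition Im(Z)=0 gives ω₀ = 1/√(LC).
Step 2 — ω₀ = 1/√(0.00633·4.75e-08) = 5.767e+04 rad/s.
Step 3 — f₀ = ω₀/(2π) = 9178 Hz.
Step 4 — Series Q: Q = ω₀L/R = 5.767e+04·0.00633/32.4 = 11.27.

(a) f₀ = 9178 Hz  (b) Q = 11.27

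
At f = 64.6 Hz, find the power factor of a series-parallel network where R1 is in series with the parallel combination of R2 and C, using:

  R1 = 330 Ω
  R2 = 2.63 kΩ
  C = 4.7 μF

Step 1 — Angular frequency: ω = 2π·f = 2π·64.6 = 405.9 rad/s.
Step 2 — Component impedances:
  R1: Z = R = 330 Ω
  R2: Z = R = 2630 Ω
  C: Z = 1/(jωC) = -j/(ω·C) = 0 - j524.2 Ω
Step 3 — Parallel branch: R2 || C = 1/(1/R2 + 1/C) = 100.5 - j504.2 Ω.
Step 4 — Series with R1: Z_total = R1 + (R2 || C) = 430.5 - j504.2 Ω = 662.9∠-49.5° Ω.
Step 5 — Power factor: PF = cos(φ) = Re(Z)/|Z| = 430.5/662.9 = 0.6494.
Step 6 — Type: Im(Z) = -504.2 ⇒ leading (phase φ = -49.5°).

PF = 0.6494 (leading, φ = -49.5°)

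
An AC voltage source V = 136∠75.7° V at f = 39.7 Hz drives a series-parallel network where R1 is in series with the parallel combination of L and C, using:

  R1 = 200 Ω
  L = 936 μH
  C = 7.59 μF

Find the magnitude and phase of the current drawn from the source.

Step 1 — Angular frequency: ω = 2π·f = 2π·39.7 = 249.4 rad/s.
Step 2 — Component impedances:
  R1: Z = R = 200 Ω
  L: Z = jωL = j·249.4·0.000936 = 0 + j0.2335 Ω
  C: Z = 1/(jωC) = -j/(ω·C) = 0 - j528.2 Ω
Step 3 — Parallel branch: L || C = 1/(1/L + 1/C) = 0 + j0.2336 Ω.
Step 4 — Series with R1: Z_total = R1 + (L || C) = 200 + j0.2336 Ω = 200∠0.1° Ω.
Step 5 — Source phasor: V = 136∠75.7° V = 33.59 + j131.8 V.
Step 6 — Ohm's law: I = V / Z_total = (33.59 + j131.8) / (200 + j0.2336) = 0.1687 + j0.6587 A.
Step 7 — Convert to polar: |I| = 0.68 A, ∠I = 75.6°.

I = 0.68∠75.6° A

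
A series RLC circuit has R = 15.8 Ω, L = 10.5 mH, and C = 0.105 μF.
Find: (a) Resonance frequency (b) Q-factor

Step 1 — Resonance condition Im(Z)=0 gives ω₀ = 1/√(LC).
Step 2 — ω₀ = 1/√(0.0105·1.05e-07) = 3.012e+04 rad/s.
Step 3 — f₀ = ω₀/(2π) = 4793 Hz.
Step 4 — Series Q: Q = ω₀L/R = 3.012e+04·0.0105/15.8 = 20.01.

(a) f₀ = 4793 Hz  (b) Q = 20.01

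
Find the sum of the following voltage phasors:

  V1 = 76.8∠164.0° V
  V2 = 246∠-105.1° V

Step 1 — Convert each phasor to rectangular form:
  V1 = 76.8·(cos(164.0°) + j·sin(164.0°)) = -73.82 + j21.17 V
  V2 = 246·(cos(-105.1°) + j·sin(-105.1°)) = -64.08 - j237.5 V
Step 2 — Sum components: V_total = -137.9 - j216.3 V.
Step 3 — Convert to polar: |V_total| = 256.6 V, ∠V_total = -122.5°.

V_total = 256.6∠-122.5° V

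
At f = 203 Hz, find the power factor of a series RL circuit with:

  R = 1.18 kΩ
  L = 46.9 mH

Step 1 — Angular frequency: ω = 2π·f = 2π·203 = 1275 rad/s.
Step 2 — Component impedances:
  R: Z = R = 1180 Ω
  L: Z = jωL = j·1275·0.0469 = 0 + j59.82 Ω
Step 3 — Series combination: Z_total = R + L = 1180 + j59.82 Ω = 1182∠2.9° Ω.
Step 4 — Power factor: PF = cos(φ) = Re(Z)/|Z| = 1180/1181.5 = 0.9987.
Step 5 — Type: Im(Z) = 59.82 ⇒ lagging (phase φ = 2.9°).

PF = 0.9987 (lagging, φ = 2.9°)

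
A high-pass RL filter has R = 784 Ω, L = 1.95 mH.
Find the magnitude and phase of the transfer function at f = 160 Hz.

Step 1 — Angular frequency: ω = 2π·160 = 1005 rad/s.
Step 2 — Transfer function: H(jω) = jωL/(R + jωL).
Step 3 — Numerator jωL = j·1.96; denominator R + jωL = 784 + j1.96.
Step 4 — H = 6.252e-06 + j0.0025.
Step 5 — Magnitude: |H| = 0.0025 (-52.0 dB); phase: φ = 89.9°.

|H| = 0.0025 (-52.0 dB), φ = 89.9°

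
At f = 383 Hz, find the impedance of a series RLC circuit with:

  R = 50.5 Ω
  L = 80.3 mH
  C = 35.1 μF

Step 1 — Angular frequency: ω = 2π·f = 2π·383 = 2406 rad/s.
Step 2 — Component impedances:
  R: Z = R = 50.5 Ω
  L: Z = jωL = j·2406·0.0803 = 0 + j193.2 Ω
  C: Z = 1/(jωC) = -j/(ω·C) = 0 - j11.84 Ω
Step 3 — Series combination: Z_total = R + L + C = 50.5 + j181.4 Ω = 188.3∠74.4° Ω.

Z = 50.5 + j181.4 Ω = 188.3∠74.4° Ω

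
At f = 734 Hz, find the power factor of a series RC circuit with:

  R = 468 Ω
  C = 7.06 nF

Step 1 — Angular frequency: ω = 2π·f = 2π·734 = 4612 rad/s.
Step 2 — Component impedances:
  R: Z = R = 468 Ω
  C: Z = 1/(jωC) = -j/(ω·C) = 0 - j3.071e+04 Ω
Step 3 — Series combination: Z_total = R + C = 468 - j3.071e+04 Ω = 3.072e+04∠-89.1° Ω.
Step 4 — Power factor: PF = cos(φ) = Re(Z)/|Z| = 468/30716 = 0.01524.
Step 5 — Type: Im(Z) = -3.071e+04 ⇒ leading (phase φ = -89.1°).

PF = 0.01524 (leading, φ = -89.1°)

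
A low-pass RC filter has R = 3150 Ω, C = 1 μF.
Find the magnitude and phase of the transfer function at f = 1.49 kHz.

Step 1 — Angular frequency: ω = 2π·1490 = 9362 rad/s.
Step 2 — Transfer function: H(jω) = 1/(1 + jωRC).
Step 3 — Denominator: 1 + jωRC = 1 + j·9362·3150·1e-06 = 1 + j29.49.
Step 4 — H = 0.001149 - j0.03387.
Step 5 — Magnitude: |H| = 0.03389 (-29.4 dB); phase: φ = -88.1°.

|H| = 0.03389 (-29.4 dB), φ = -88.1°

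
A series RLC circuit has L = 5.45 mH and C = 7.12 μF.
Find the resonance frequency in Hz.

Step 1 — Resonance condition Im(Z)=0 gives ω₀ = 1/√(LC).
Step 2 — ω₀ = 1/√(0.00545·7.12e-06) = 5076 rad/s.
Step 3 — f₀ = ω₀/(2π) = 807.9 Hz.

f₀ = 807.9 Hz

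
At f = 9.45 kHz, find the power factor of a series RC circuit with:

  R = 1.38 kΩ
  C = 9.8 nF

Step 1 — Angular frequency: ω = 2π·f = 2π·9450 = 5.938e+04 rad/s.
Step 2 — Component impedances:
  R: Z = R = 1380 Ω
  C: Z = 1/(jωC) = -j/(ω·C) = 0 - j1719 Ω
Step 3 — Series combination: Z_total = R + C = 1380 - j1719 Ω = 2204∠-51.2° Ω.
Step 4 — Power factor: PF = cos(φ) = Re(Z)/|Z| = 1380/2204 = 0.6261.
Step 5 — Type: Im(Z) = -1719 ⇒ leading (phase φ = -51.2°).

PF = 0.6261 (leading, φ = -51.2°)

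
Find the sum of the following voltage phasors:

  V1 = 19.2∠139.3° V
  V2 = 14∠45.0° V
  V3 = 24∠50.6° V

Step 1 — Convert each phasor to rectangular form:
  V1 = 19.2·(cos(139.3°) + j·sin(139.3°)) = -14.56 + j12.52 V
  V2 = 14·(cos(45.0°) + j·sin(45.0°)) = 9.899 + j9.899 V
  V3 = 24·(cos(50.6°) + j·sin(50.6°)) = 15.23 + j18.55 V
Step 2 — Sum components: V_total = 10.58 + j40.97 V.
Step 3 — Convert to polar: |V_total| = 42.31 V, ∠V_total = 75.5°.

V_total = 42.31∠75.5° V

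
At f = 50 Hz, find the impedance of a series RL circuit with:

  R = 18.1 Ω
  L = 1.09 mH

Step 1 — Angular frequency: ω = 2π·f = 2π·50 = 314.2 rad/s.
Step 2 — Component impedances:
  R: Z = R = 18.1 Ω
  L: Z = jωL = j·314.2·0.00109 = 0 + j0.3424 Ω
Step 3 — Series combination: Z_total = R + L = 18.1 + j0.3424 Ω = 18.1∠1.1° Ω.

Z = 18.1 + j0.3424 Ω = 18.1∠1.1° Ω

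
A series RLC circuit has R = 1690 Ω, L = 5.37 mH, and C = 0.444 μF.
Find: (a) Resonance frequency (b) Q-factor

Step 1 — Resonance condition Im(Z)=0 gives ω₀ = 1/√(LC).
Step 2 — ω₀ = 1/√(0.00537·4.44e-07) = 2.048e+04 rad/s.
Step 3 — f₀ = ω₀/(2π) = 3259 Hz.
Step 4 — Series Q: Q = ω₀L/R = 2.048e+04·0.00537/1690 = 0.06507.

(a) f₀ = 3259 Hz  (b) Q = 0.06507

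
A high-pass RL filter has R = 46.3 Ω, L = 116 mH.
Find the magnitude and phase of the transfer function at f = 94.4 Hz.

Step 1 — Angular frequency: ω = 2π·94.4 = 593.1 rad/s.
Step 2 — Transfer function: H(jω) = jωL/(R + jωL).
Step 3 — Numerator jωL = j·68.8; denominator R + jωL = 46.3 + j68.8.
Step 4 — H = 0.6883 + j0.4632.
Step 5 — Magnitude: |H| = 0.8296 (-1.6 dB); phase: φ = 33.9°.

|H| = 0.8296 (-1.6 dB), φ = 33.9°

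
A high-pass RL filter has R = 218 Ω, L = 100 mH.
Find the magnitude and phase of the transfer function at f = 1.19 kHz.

Step 1 — Angular frequency: ω = 2π·1190 = 7477 rad/s.
Step 2 — Transfer function: H(jω) = jωL/(R + jωL).
Step 3 — Numerator jωL = j·747.7; denominator R + jωL = 218 + j747.7.
Step 4 — H = 0.9217 + j0.2687.
Step 5 — Magnitude: |H| = 0.96 (-0.4 dB); phase: φ = 16.3°.

|H| = 0.96 (-0.4 dB), φ = 16.3°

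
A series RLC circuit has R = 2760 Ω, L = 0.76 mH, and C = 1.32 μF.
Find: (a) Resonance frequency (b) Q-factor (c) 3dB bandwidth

Step 1 — Resonance: ω₀ = 1/√(LC) = 1/√(0.00076·1.32e-06) = 3.157e+04 rad/s.
Step 2 — f₀ = ω₀/(2π) = 5025 Hz.
Step 3 — Series Q: Q = ω₀L/R = 3.157e+04·0.00076/2760 = 0.008694.
Step 4 — Bandwidth: Δω = ω₀/Q = 3.632e+06 rad/s; BW = Δω/(2π) = 5.78e+05 Hz.

(a) f₀ = 5025 Hz  (b) Q = 0.008694  (c) BW = 5.78e+05 Hz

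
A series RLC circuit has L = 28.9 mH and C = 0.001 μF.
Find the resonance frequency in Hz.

Step 1 — Resonance condition Im(Z)=0 gives ω₀ = 1/√(LC).
Step 2 — ω₀ = 1/√(0.0289·1e-09) = 1.86e+05 rad/s.
Step 3 — f₀ = ω₀/(2π) = 2.961e+04 Hz.

f₀ = 2.961e+04 Hz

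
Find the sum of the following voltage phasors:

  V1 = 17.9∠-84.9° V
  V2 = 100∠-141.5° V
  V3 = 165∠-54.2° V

Step 1 — Convert each phasor to rectangular form:
  V1 = 17.9·(cos(-84.9°) + j·sin(-84.9°)) = 1.591 - j17.83 V
  V2 = 100·(cos(-141.5°) + j·sin(-141.5°)) = -78.26 - j62.25 V
  V3 = 165·(cos(-54.2°) + j·sin(-54.2°)) = 96.52 - j133.8 V
Step 2 — Sum components: V_total = 19.85 - j213.9 V.
Step 3 — Convert to polar: |V_total| = 214.8 V, ∠V_total = -84.7°.

V_total = 214.8∠-84.7° V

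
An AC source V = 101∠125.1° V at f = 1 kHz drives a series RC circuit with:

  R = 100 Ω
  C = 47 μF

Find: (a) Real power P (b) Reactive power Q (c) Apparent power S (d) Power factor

Step 1 — Angular frequency: ω = 2π·f = 2π·1000 = 6283 rad/s.
Step 2 — Component impedances:
  R: Z = R = 100 Ω
  C: Z = 1/(jωC) = -j/(ω·C) = 0 - j3.386 Ω
Step 3 — Series combination: Z_total = R + C = 100 - j3.386 Ω = 100.1∠-1.9° Ω.
Step 4 — Source phasor: V = 101∠125.1° V = -58.08 + j82.63 V.
Step 5 — Current: I = V / Z = -0.608 + j0.8057 A = 1.009∠127.0° A.
Step 6 — Complex power: S = V·I* = 101.9 - j3.45 VA.
Step 7 — Real power: P = Re(S) = 101.9 W.
Step 8 — Reactive power: Q = Im(S) = -3.45 VAR.
Step 9 — Apparent power: |S| = 102 VA.
Step 10 — Power factor: PF = P/|S| = 0.9994 (leading).

(a) P = 101.9 W  (b) Q = -3.45 VAR  (c) S = 102 VA  (d) PF = 0.9994 (leading)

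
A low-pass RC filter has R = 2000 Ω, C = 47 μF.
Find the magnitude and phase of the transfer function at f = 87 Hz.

Step 1 — Angular frequency: ω = 2π·87 = 546.6 rad/s.
Step 2 — Transfer function: H(jω) = 1/(1 + jωRC).
Step 3 — Denominator: 1 + jωRC = 1 + j·546.6·2000·4.7e-05 = 1 + j51.38.
Step 4 — H = 0.0003786 - j0.01945.
Step 5 — Magnitude: |H| = 0.01946 (-34.2 dB); phase: φ = -88.9°.

|H| = 0.01946 (-34.2 dB), φ = -88.9°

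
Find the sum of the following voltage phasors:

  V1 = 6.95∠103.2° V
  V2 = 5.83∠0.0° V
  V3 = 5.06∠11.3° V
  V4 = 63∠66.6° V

Step 1 — Convert each phasor to rectangular form:
  V1 = 6.95·(cos(103.2°) + j·sin(103.2°)) = -1.587 + j6.766 V
  V2 = 5.83·(cos(0.0°) + j·sin(0.0°)) = 5.83 V
  V3 = 5.06·(cos(11.3°) + j·sin(11.3°)) = 4.962 + j0.9915 V
  V4 = 63·(cos(66.6°) + j·sin(66.6°)) = 25.02 + j57.82 V
Step 2 — Sum components: V_total = 34.23 + j65.58 V.
Step 3 — Convert to polar: |V_total| = 73.97 V, ∠V_total = 62.4°.

V_total = 73.97∠62.4° V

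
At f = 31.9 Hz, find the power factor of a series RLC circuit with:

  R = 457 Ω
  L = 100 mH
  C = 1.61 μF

Step 1 — Angular frequency: ω = 2π·f = 2π·31.9 = 200.4 rad/s.
Step 2 — Component impedances:
  R: Z = R = 457 Ω
  L: Z = jωL = j·200.4·0.1 = 0 + j20.04 Ω
  C: Z = 1/(jωC) = -j/(ω·C) = 0 - j3099 Ω
Step 3 — Series combination: Z_total = R + L + C = 457 - j3079 Ω = 3113∠-81.6° Ω.
Step 4 — Power factor: PF = cos(φ) = Re(Z)/|Z| = 457/3113 = 0.1468.
Step 5 — Type: Im(Z) = -3079 ⇒ leading (phase φ = -81.6°).

PF = 0.1468 (leading, φ = -81.6°)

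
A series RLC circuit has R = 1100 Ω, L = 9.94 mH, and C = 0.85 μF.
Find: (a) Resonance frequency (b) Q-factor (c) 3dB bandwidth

Step 1 — Resonance: ω₀ = 1/√(LC) = 1/√(0.00994·8.5e-07) = 1.088e+04 rad/s.
Step 2 — f₀ = ω₀/(2π) = 1731 Hz.
Step 3 — Series Q: Q = ω₀L/R = 1.088e+04·0.00994/1100 = 0.09831.
Step 4 — Bandwidth: Δω = ω₀/Q = 1.107e+05 rad/s; BW = Δω/(2π) = 1.761e+04 Hz.

(a) f₀ = 1731 Hz  (b) Q = 0.09831  (c) BW = 1.761e+04 Hz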